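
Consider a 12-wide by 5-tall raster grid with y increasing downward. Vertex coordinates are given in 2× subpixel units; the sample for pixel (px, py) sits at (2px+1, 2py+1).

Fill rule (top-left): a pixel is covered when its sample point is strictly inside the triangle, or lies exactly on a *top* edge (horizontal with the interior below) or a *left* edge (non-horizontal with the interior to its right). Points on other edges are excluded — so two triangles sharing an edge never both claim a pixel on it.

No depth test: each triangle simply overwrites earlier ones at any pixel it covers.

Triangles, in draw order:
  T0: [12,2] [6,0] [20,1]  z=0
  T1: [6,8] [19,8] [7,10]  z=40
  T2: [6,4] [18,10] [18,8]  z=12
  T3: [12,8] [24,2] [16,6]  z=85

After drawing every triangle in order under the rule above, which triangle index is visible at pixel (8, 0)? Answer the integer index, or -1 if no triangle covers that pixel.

T0:
  2·area = 22
  edge (12, 2)→(6, 0): d=(-6,-2) top-left  bias=+0
  edge (6, 0)→(20, 1): d=(14,1) right/bottom  bias=-1
  edge (20, 1)→(12, 2): d=(-8,1) right/bottom  bias=-1
    (4,0)@(9, 1): e=[0,11,11] → █  [on edge]
    (5,0)@(11, 1): e=[4,9,9] → █
    (6,0)@(13, 1): e=[8,7,7] → █
    (7,0)@(15, 1): e=[12,5,5] → █
    (8,0)@(17, 1): e=[16,3,3] → █
    (9,0)@(19, 1): e=[20,1,1] → █
    (10,0)@(21, 1): e=[24,-1,-1] → ·
    (4,1)@(9, 3): e=[-12,39,-5] → ·
    (5,1)@(11, 3): e=[-8,37,-7] → ·
    (6,1)@(13, 3): e=[-4,35,-9] → ·
    (7,1)@(15, 3): e=[0,33,-11] → ·  [on edge]
    (8,1)@(17, 3): e=[4,31,-13] → ·
    (10,2)@(21, 5): e=[0,55,-33] → ·  [on edge]
  covered (6 px):
    · · · · █ █ █ █ █ █ · ·
    · · · · · · · · · · · ·
    · · · · · · · · · · · ·
    · · · · · · · · · · · ·
    · · · · · · · · · · · ·
T1:
  2·area = 26
  edge (6, 8)→(19, 8): d=(13,0) top-left  bias=+0
  edge (19, 8)→(7, 10): d=(-12,2) right/bottom  bias=-1
  edge (7, 10)→(6, 8): d=(-1,-2) top-left  bias=+0
    (3,4)@(7, 9): e=[13,12,1] → █
    (4,4)@(9, 9): e=[13,8,5] → █
    (5,4)@(11, 9): e=[13,4,9] → █
    (6,4)@(13, 9): e=[13,0,13] → ·  [on edge]
  covered (3 px):
    · · · · · · · · · · · ·
    · · · · · · · · · · · ·
    · · · · · · · · · · · ·
    · · · · · · · · · · · ·
    · · · █ █ █ · · · · · ·
T2:
  2·area = 24  (B↔C swapped to make it positive)
  edge (6, 4)→(18, 8): d=(12,4) right/bottom  bias=-1
  edge (18, 8)→(18, 10): d=(0,2) right/bottom  bias=-1
  edge (18, 10)→(6, 4): d=(-12,-6) top-left  bias=+0
    (1,1)@(3, 3): e=[0,30,-6] → ·  [on edge]
    (4,2)@(9, 5): e=[0,18,6] → ·  [on edge]
    (6,3)@(13, 7): e=[8,10,6] → █
    (7,3)@(15, 7): e=[0,6,18] → ·  [on edge]
    (6,4)@(13, 9): e=[32,10,-18] → ·
    (8,4)@(17, 9): e=[16,2,6] → █
    (9,4)@(19, 9): e=[8,-2,18] → ·
    (10,4)@(21, 9): e=[0,-6,30] → ·  [on edge]
  covered (2 px):
    · · · · · · · · · · · ·
    · · · · · · · · · · · ·
    · · · · · · · · · · · ·
    · · · · · · █ · · · · ·
    · · · · · · · · █ · · ·
T3:
  degenerate (2·area = 0) — covers nothing

Z-buffer (winner per pixel, '.' = empty):
  . . . . 0 0 0 0 0 0 . .
  . . . . . . . . . . . .
  . . . . . . . . . . . .
  . . . . . . 2 . . . . .
  . . . 1 1 1 . . 2 . . .

Result: 0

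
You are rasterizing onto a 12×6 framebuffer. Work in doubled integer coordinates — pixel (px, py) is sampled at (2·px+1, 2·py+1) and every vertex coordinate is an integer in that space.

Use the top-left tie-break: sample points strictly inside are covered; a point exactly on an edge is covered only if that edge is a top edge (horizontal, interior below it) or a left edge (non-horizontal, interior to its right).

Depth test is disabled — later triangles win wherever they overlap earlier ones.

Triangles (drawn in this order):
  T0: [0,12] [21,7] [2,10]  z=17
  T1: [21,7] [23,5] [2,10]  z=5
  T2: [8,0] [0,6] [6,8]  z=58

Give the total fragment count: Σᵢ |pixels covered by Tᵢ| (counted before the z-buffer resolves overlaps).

T0:
  2·area = 32  (B↔C swapped to make it positive)
  edge (0, 12)→(2, 10): d=(2,-2) top-left  bias=+0
  edge (2, 10)→(21, 7): d=(19,-3) top-left  bias=+0
  edge (21, 7)→(0, 12): d=(-21,5) right/bottom  bias=-1
    (5,0)@(11, 1): e=[0,-144,176] → ·  [on edge]
    (4,1)@(9, 3): e=[0,-112,144] → ·  [on edge]
    (3,2)@(7, 5): e=[0,-80,112] → ·  [on edge]
    (2,3)@(5, 7): e=[0,-48,80] → ·  [on edge]
    (10,3)@(21, 7): e=[32,0,0] → ·  [on edge]
    (1,4)@(3, 9): e=[0,-16,48] → ·  [on edge]
    (4,4)@(9, 9): e=[12,2,18] → █
    (5,4)@(11, 9): e=[16,8,8] → █
    (6,4)@(13, 9): e=[20,14,-2] → ·
    (0,5)@(1, 11): e=[0,16,16] → █  [on edge]
    (1,5)@(3, 11): e=[4,22,6] → █
    (2,5)@(5, 11): e=[8,28,-4] → ·
  covered (4 px):
    · · · · · · · · · · · ·
    · · · · · · · · · · · ·
    · · · · · · · · · · · ·
    · · · · · · · · · · · ·
    · · · · █ █ · · · · · ·
    █ █ · · · · · · · · · ·
T1:
  2·area = 32  (B↔C swapped to make it positive)
  edge (21, 7)→(2, 10): d=(-19,3) right/bottom  bias=-1
  edge (2, 10)→(23, 5): d=(21,-5) top-left  bias=+0
  edge (23, 5)→(21, 7): d=(-2,2) right/bottom  bias=-1
    (11,2)@(23, 5): e=[32,0,0] → ·  [on edge]
    (7,3)@(15, 7): e=[18,2,12] → █
    (8,3)@(17, 7): e=[12,12,8] → █
    (9,3)@(19, 7): e=[6,22,4] → █
    (10,3)@(21, 7): e=[0,32,0] → ·  [on edge]
    (3,4)@(7, 9): e=[4,4,24] → █
    (4,4)@(9, 9): e=[-2,14,20] → ·
    (7,4)@(15, 9): e=[-20,44,8] → ·
    (8,4)@(17, 9): e=[-26,54,4] → ·
    (9,4)@(19, 9): e=[-32,64,0] → ·  [on edge]
    (3,5)@(7, 11): e=[-34,46,20] → ·
    (8,5)@(17, 11): e=[-64,96,0] → ·  [on edge]
  covered (4 px):
    · · · · · · · · · · · ·
    · · · · · · · · · · · ·
    · · · · · · · · · · · ·
    · · · · · · · █ █ █ · ·
    · · · █ · · · · · · · ·
    · · · · · · · · · · · ·
T2:
  2·area = 52  (B↔C swapped to make it positive)
  edge (8, 0)→(6, 8): d=(-2,8) right/bottom  bias=-1
  edge (6, 8)→(0, 6): d=(-6,-2) top-left  bias=+0
  edge (0, 6)→(8, 0): d=(8,-6) top-left  bias=+0
    (3,0)@(7, 1): e=[6,44,2] → █
    (4,0)@(9, 1): e=[-10,48,14] → ·
    (2,1)@(5, 3): e=[18,28,6] → █
    (4,1)@(9, 3): e=[-14,36,30] → ·
    (1,2)@(3, 5): e=[30,12,10] → █
    (3,2)@(7, 5): e=[-2,20,34] → ·
    (1,3)@(3, 7): e=[26,0,26] → █  [on edge]
    (3,3)@(7, 7): e=[-6,8,50] → ·
    (1,4)@(3, 9): e=[22,-12,42] → ·
    (2,4)@(5, 9): e=[6,-8,54] → ·
    (4,4)@(9, 9): e=[-26,0,78] → ·  [on edge]
    (7,5)@(15, 11): e=[-78,0,130] → ·  [on edge]
  covered (7 px):
    · · · █ · · · · · · · ·
    · · █ █ · · · · · · · ·
    · █ █ · · · · · · · · ·
    · █ █ · · · · · · · · ·
    · · · · · · · · · · · ·
    · · · · · · · · · · · ·

Result: 15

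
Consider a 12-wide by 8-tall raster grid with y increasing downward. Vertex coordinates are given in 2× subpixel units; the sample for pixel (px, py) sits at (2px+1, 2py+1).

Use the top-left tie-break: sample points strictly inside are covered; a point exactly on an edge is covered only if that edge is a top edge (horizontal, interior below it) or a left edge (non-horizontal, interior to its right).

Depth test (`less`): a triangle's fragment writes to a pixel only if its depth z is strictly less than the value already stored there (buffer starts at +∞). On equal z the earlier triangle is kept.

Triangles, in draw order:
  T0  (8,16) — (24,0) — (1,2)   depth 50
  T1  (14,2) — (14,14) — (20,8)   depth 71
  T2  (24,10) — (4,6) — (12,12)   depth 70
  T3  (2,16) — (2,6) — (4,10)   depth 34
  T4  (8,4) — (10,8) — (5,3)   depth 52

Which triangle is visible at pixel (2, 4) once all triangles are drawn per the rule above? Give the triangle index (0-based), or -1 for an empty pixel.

T0:
  2·area = 336  (B↔C swapped to make it positive)
  edge (8, 16)→(1, 2): d=(-7,-14) top-left  bias=+0
  edge (1, 2)→(24, 0): d=(23,-2) top-left  bias=+0
  edge (24, 0)→(8, 16): d=(-16,16) right/bottom  bias=-1
    (6,0)@(13, 1): e=[175,1,160] → #
    (7,0)@(15, 1): e=[203,5,128] → #
    (8,0)@(17, 1): e=[231,9,96] → #
    (9,0)@(19, 1): e=[259,13,64] → #
    (10,0)@(21, 1): e=[287,17,32] → #
    (11,0)@(23, 1): e=[315,21,0] → ·  [on edge]
    (1,1)@(3, 3): e=[21,27,288] → #
    (2,1)@(5, 3): e=[49,31,256] → #
    (3,1)@(7, 3): e=[77,35,224] → #
    (4,1)@(9, 3): e=[105,39,192] → #
    (5,1)@(11, 3): e=[133,43,160] → #
    (10,1)@(21, 3): e=[273,63,0] → ·  [on edge]
    (9,2)@(19, 5): e=[231,105,0] → ·  [on edge]
    (8,3)@(17, 7): e=[189,147,0] → ·  [on edge]
    (7,4)@(15, 9): e=[147,189,0] → ·  [on edge]
    (6,5)@(13, 11): e=[105,231,0] → ·  [on edge]
    (5,6)@(11, 13): e=[63,273,0] → ·  [on edge]
    (4,7)@(9, 15): e=[21,315,0] → ·  [on edge]
  covered (38 px):
    · · · · · · # # # # # ·
    · # # # # # # # # # · ·
    · # # # # # # # # · · ·
    · · # # # # # # · · · ·
    · · # # # # # · · · · ·
    · · · # # # · · · · · ·
    · · · # # · · · · · · ·
    · · · · · · · · · · · ·
T1:
  2·area = 72  (B↔C swapped to make it positive)
  edge (14, 2)→(20, 8): d=(6,6) right/bottom  bias=-1
  edge (20, 8)→(14, 14): d=(-6,6) right/bottom  bias=-1
  edge (14, 14)→(14, 2): d=(0,-12) top-left  bias=+0
    (6,0)@(13, 1): e=[0,84,-12] → ·  [on edge]
    (7,1)@(15, 3): e=[0,60,12] → ·  [on edge]
    (7,2)@(15, 5): e=[12,48,12] → #
    (8,2)@(17, 5): e=[0,36,36] → ·  [on edge]
    (11,2)@(23, 5): e=[-36,0,108] → ·  [on edge]
    (7,3)@(15, 7): e=[24,36,12] → #
    (8,3)@(17, 7): e=[12,24,36] → #
    (9,3)@(19, 7): e=[0,12,60] → ·  [on edge]
    (10,3)@(21, 7): e=[-12,0,84] → ·  [on edge]
    (7,4)@(15, 9): e=[36,24,12] → #
    (9,4)@(19, 9): e=[12,0,60] → ·  [on edge]
    (10,4)@(21, 9): e=[0,-12,84] → ·  [on edge]
    (8,5)@(17, 11): e=[36,0,36] → ·  [on edge]
    (11,5)@(23, 11): e=[0,-36,108] → ·  [on edge]
    (7,6)@(15, 13): e=[60,0,12] → ·  [on edge]
    (6,7)@(13, 15): e=[84,0,-12] → ·  [on edge]
  covered (6 px):
    · · · · · · · · · · · ·
    · · · · · · · · · · · ·
    · · · · · · · # · · · ·
    · · · · · · · # # · · ·
    · · · · · · · # # · · ·
    · · · · · · · # · · · ·
    · · · · · · · · · · · ·
    · · · · · · · · · · · ·
T2:
  2·area = 88  (B↔C swapped to make it positive)
  edge (24, 10)→(12, 12): d=(-12,2) right/bottom  bias=-1
  edge (12, 12)→(4, 6): d=(-8,-6) top-left  bias=+0
  edge (4, 6)→(24, 10): d=(20,4) right/bottom  bias=-1
    (3,3)@(7, 7): e=[70,10,8] → #
    (4,3)@(9, 7): e=[66,22,0] → ·  [on edge]
    (3,4)@(7, 9): e=[46,-6,48] → ·
    (4,4)@(9, 9): e=[42,6,40] → #
    (5,4)@(11, 9): e=[38,18,32] → #
    (6,4)@(13, 9): e=[34,30,24] → #
    (7,4)@(15, 9): e=[30,42,16] → #
    (8,4)@(17, 9): e=[26,54,8] → #
    (9,4)@(19, 9): e=[22,66,0] → ·  [on edge]
    (4,5)@(9, 11): e=[18,-10,80] → ·
    (5,5)@(11, 11): e=[14,2,72] → #
    (9,5)@(19, 11): e=[-2,50,40] → ·
  covered (10 px):
    · · · · · · · · · · · ·
    · · · · · · · · · · · ·
    · · · · · · · · · · · ·
    · · · # · · · · · · · ·
    · · · · # # # # # · · ·
    · · · · · # # # # · · ·
    · · · · · · · · · · · ·
    · · · · · · · · · · · ·
T3:
  2·area = 20
  edge (2, 16)→(2, 6): d=(0,-10) top-left  bias=+0
  edge (2, 6)→(4, 10): d=(2,4) right/bottom  bias=-1
  edge (4, 10)→(2, 16): d=(-2,6) right/bottom  bias=-1
    (3,0)@(7, 1): e=[50,-30,0] → ·  [on edge]
    (2,3)@(5, 7): e=[30,-10,0] → ·  [on edge]
    (1,4)@(3, 9): e=[10,2,8] → #
    (2,4)@(5, 9): e=[30,-6,-4] → ·
    (1,5)@(3, 11): e=[10,6,4] → #
    (2,5)@(5, 11): e=[30,-2,-8] → ·
    (1,6)@(3, 13): e=[10,10,0] → ·  [on edge]
  covered (2 px):
    · · · · · · · · · · · ·
    · · · · · · · · · · · ·
    · · · · · · · · · · · ·
    · · · · · · · · · · · ·
    · # · · · · · · · · · ·
    · # · · · · · · · · · ·
    · · · · · · · · · · · ·
    · · · · · · · · · · · ·
T4:
  2·area = 10
  edge (8, 4)→(10, 8): d=(2,4) right/bottom  bias=-1
  edge (10, 8)→(5, 3): d=(-5,-5) top-left  bias=+0
  edge (5, 3)→(8, 4): d=(3,1) right/bottom  bias=-1
    (1,0)@(3, 1): e=[14,0,-4] → ·  [on edge]
    (2,1)@(5, 3): e=[10,0,0] → ·  [on edge]
    (3,2)@(7, 5): e=[6,0,4] → #  [on edge]
    (4,2)@(9, 5): e=[-2,10,2] → ·
    (5,2)@(11, 5): e=[-10,20,0] → ·  [on edge]
    (3,3)@(7, 7): e=[10,-10,10] → ·
    (4,3)@(9, 7): e=[2,0,8] → #  [on edge]
    (5,3)@(11, 7): e=[-6,10,6] → ·
    (8,3)@(17, 7): e=[-30,40,0] → ·  [on edge]
    (4,4)@(9, 9): e=[6,-10,14] → ·
    (5,4)@(11, 9): e=[-2,0,12] → ·  [on edge]
    (11,4)@(23, 9): e=[-50,60,0] → ·  [on edge]
    (6,5)@(13, 11): e=[-6,0,16] → ·  [on edge]
    (7,6)@(15, 13): e=[-10,0,20] → ·  [on edge]
    (8,7)@(17, 15): e=[-14,0,24] → ·  [on edge]
  covered (2 px):
    · · · · · · · · · · · ·
    · · · · · · · · · · · ·
    · · · # · · · · · · · ·
    · · · · # · · · · · · ·
    · · · · · · · · · · · ·
    · · · · · · · · · · · ·
    · · · · · · · · · · · ·
    · · · · · · · · · · · ·

Z-buffer (winner per pixel, '.' = empty):
  . . . . . . 0 0 0 0 0 .
  . 0 0 0 0 0 0 0 0 0 . .
  . 0 0 0 0 0 0 0 0 . . .
  . . 0 0 0 0 0 0 1 . . .
  . 3 0 0 0 0 0 2 2 . . .
  . 3 . 0 0 0 2 2 2 . . .
  . . . 0 0 . . . . . . .
  . . . . . . . . . . . .

Final: 0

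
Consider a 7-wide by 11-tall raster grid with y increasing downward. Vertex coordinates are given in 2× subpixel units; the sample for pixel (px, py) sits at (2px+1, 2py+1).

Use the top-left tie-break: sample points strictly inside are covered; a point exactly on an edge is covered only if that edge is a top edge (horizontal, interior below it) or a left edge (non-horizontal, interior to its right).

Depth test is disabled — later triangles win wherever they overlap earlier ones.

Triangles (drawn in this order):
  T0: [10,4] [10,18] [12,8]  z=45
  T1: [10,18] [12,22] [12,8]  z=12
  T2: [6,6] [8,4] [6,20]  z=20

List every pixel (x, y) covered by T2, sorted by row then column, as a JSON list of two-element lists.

T0:
  2·area = 28  (B↔C swapped to make it positive)
  edge (10, 4)→(12, 8): d=(2,4) right/bottom  bias=-1
  edge (12, 8)→(10, 18): d=(-2,10) right/bottom  bias=-1
  edge (10, 18)→(10, 4): d=(0,-14) top-left  bias=+0
    (6,1)@(13, 3): e=[-14,0,42] → ·  [on edge]
    (5,3)@(11, 7): e=[2,12,14] → #
    (6,3)@(13, 7): e=[-6,-8,42] → ·
    (5,4)@(11, 9): e=[6,8,14] → #
    (6,4)@(13, 9): e=[-2,-12,42] → ·
    (5,5)@(11, 11): e=[10,4,14] → #
    (6,5)@(13, 11): e=[2,-16,42] → ·
    (5,6)@(11, 13): e=[14,0,14] → ·  [on edge]
  covered (3 px):
    · · · · · · ·
    · · · · · · ·
    · · · · · · ·
    · · · · · # ·
    · · · · · # ·
    · · · · · # ·
    · · · · · · ·
    · · · · · · ·
    · · · · · · ·
    · · · · · · ·
    · · · · · · ·
T1:
  2·area = 28  (B↔C swapped to make it positive)
  edge (10, 18)→(12, 8): d=(2,-10) top-left  bias=+0
  edge (12, 8)→(12, 22): d=(0,14) right/bottom  bias=-1
  edge (12, 22)→(10, 18): d=(-2,-4) top-left  bias=+0
    (6,1)@(13, 3): e=[0,-14,42] → ·  [on edge]
    (5,6)@(11, 13): e=[0,14,14] → #  [on edge]
    (6,6)@(13, 13): e=[20,-14,22] → ·
    (5,7)@(11, 15): e=[4,14,10] → #
    (6,7)@(13, 15): e=[24,-14,18] → ·
    (5,8)@(11, 17): e=[8,14,6] → #
    (6,8)@(13, 17): e=[28,-14,14] → ·
    (5,9)@(11, 19): e=[12,14,2] → #
    (6,9)@(13, 19): e=[32,-14,10] → ·
    (5,10)@(11, 21): e=[16,14,-2] → ·
  covered (4 px):
    · · · · · · ·
    · · · · · · ·
    · · · · · · ·
    · · · · · · ·
    · · · · · · ·
    · · · · · · ·
    · · · · · # ·
    · · · · · # ·
    · · · · · # ·
    · · · · · # ·
    · · · · · · ·
T2:
  2·area = 28
  edge (6, 6)→(8, 4): d=(2,-2) top-left  bias=+0
  edge (8, 4)→(6, 20): d=(-2,16) right/bottom  bias=-1
  edge (6, 20)→(6, 6): d=(0,-14) top-left  bias=+0
    (5,0)@(11, 1): e=[0,-42,70] → ·  [on edge]
    (4,1)@(9, 3): e=[0,-14,42] → ·  [on edge]
    (3,2)@(7, 5): e=[0,14,14] → #  [on edge]
    (4,2)@(9, 5): e=[4,-18,42] → ·
    (2,3)@(5, 7): e=[0,42,-14] → ·  [on edge]
    (3,3)@(7, 7): e=[4,10,14] → #
    (4,3)@(9, 7): e=[8,-22,42] → ·
    (1,4)@(3, 9): e=[0,70,-42] → ·  [on edge]
    (3,4)@(7, 9): e=[8,6,14] → #
    (4,4)@(9, 9): e=[12,-26,42] → ·
    (0,5)@(1, 11): e=[0,98,-70] → ·  [on edge]
    (3,5)@(7, 11): e=[12,2,14] → #
  covered (4 px):
    · · · · · · ·
    · · · · · · ·
    · · · # · · ·
    · · · # · · ·
    · · · # · · ·
    · · · # · · ·
    · · · · · · ·
    · · · · · · ·
    · · · · · · ·
    · · · · · · ·
    · · · · · · ·

Answer: [[3,2],[3,3],[3,4],[3,5]]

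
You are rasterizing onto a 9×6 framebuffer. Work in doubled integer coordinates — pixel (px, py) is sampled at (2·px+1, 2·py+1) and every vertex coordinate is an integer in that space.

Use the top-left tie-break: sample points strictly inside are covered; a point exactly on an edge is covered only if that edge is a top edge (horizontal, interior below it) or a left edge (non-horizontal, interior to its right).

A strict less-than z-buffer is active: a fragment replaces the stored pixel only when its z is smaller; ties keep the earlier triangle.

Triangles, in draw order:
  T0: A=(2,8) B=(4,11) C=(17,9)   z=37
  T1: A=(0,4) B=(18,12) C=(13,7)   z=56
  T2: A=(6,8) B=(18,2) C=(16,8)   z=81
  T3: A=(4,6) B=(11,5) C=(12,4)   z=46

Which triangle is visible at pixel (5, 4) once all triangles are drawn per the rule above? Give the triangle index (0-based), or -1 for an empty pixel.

T0:
  2·area = 43  (B↔C swapped to make it positive)
  edge (2, 8)→(17, 9): d=(15,1) right/bottom  bias=-1
  edge (17, 9)→(4, 11): d=(-13,2) right/bottom  bias=-1
  edge (4, 11)→(2, 8): d=(-2,-3) top-left  bias=+0
    (1,4)@(3, 9): e=[14,28,1] → X
    (2,4)@(5, 9): e=[12,24,7] → X
    (3,4)@(7, 9): e=[10,20,13] → X
    (4,4)@(9, 9): e=[8,16,19] → X
    (5,4)@(11, 9): e=[6,12,25] → X
    (6,4)@(13, 9): e=[4,8,31] → X
    (7,4)@(15, 9): e=[2,4,37] → X
    (8,4)@(17, 9): e=[0,0,43] → .  [on edge]
    (1,5)@(3, 11): e=[44,2,-3] → .
    (2,5)@(5, 11): e=[42,-2,3] → .
    (3,5)@(7, 11): e=[40,-6,9] → .
    (4,5)@(9, 11): e=[38,-10,15] → .
  covered (7 px):
    . . . . . . . . .
    . . . . . . . . .
    . . . . . . . . .
    . . . . . . . . .
    . X X X X X X X .
    . . . . . . . . .
T1:
  2·area = 50  (B↔C swapped to make it positive)
  edge (0, 4)→(13, 7): d=(13,3) right/bottom  bias=-1
  edge (13, 7)→(18, 12): d=(5,5) right/bottom  bias=-1
  edge (18, 12)→(0, 4): d=(-18,-8) top-left  bias=+0
    (3,0)@(7, 1): e=[-60,0,110] → .  [on edge]
    (4,1)@(9, 3): e=[-40,0,90] → .  [on edge]
    (1,2)@(3, 5): e=[4,40,6] → X
    (2,2)@(5, 5): e=[-2,30,22] → .
    (5,2)@(11, 5): e=[-20,0,70] → .  [on edge]
    (1,3)@(3, 7): e=[30,50,-30] → .
    (3,3)@(7, 7): e=[18,30,2] → X
    (4,3)@(9, 7): e=[12,20,18] → X
    (5,3)@(11, 7): e=[6,10,34] → X
    (6,3)@(13, 7): e=[0,0,50] → .  [on edge]
    (3,4)@(7, 9): e=[44,40,-34] → .
    (4,4)@(9, 9): e=[38,30,-18] → .
    (7,4)@(15, 9): e=[20,0,30] → .  [on edge]
    (8,5)@(17, 11): e=[40,0,10] → .  [on edge]
  covered (5 px):
    . . . . . . . . .
    . . . . . . . . .
    . X . . . . . . .
    . . . X X X . . .
    . . . . . . X . .
    . . . . . . . . .
T2:
  2·area = 60
  edge (6, 8)→(18, 2): d=(12,-6) top-left  bias=+0
  edge (18, 2)→(16, 8): d=(-2,6) right/bottom  bias=-1
  edge (16, 8)→(6, 8): d=(-10,0) right/bottom  bias=-1
    (8,1)@(17, 3): e=[6,4,50] → X
    (6,2)@(13, 5): e=[6,24,30] → X
    (7,2)@(15, 5): e=[18,12,30] → X
    (8,2)@(17, 5): e=[30,0,30] → .  [on edge]
    (4,3)@(9, 7): e=[6,44,10] → X
    (5,3)@(11, 7): e=[18,32,10] → X
    (8,3)@(17, 7): e=[54,-4,10] → .
    (4,4)@(9, 9): e=[30,40,-10] → .
    (5,4)@(11, 9): e=[42,28,-10] → .
    (6,4)@(13, 9): e=[54,16,-10] → .
    (7,4)@(15, 9): e=[66,4,-10] → .
    (7,5)@(15, 11): e=[90,0,-30] → .  [on edge]
  covered (7 px):
    . . . . . . . . .
    . . . . . . . . X
    . . . . . . X X .
    . . . . X X X X .
    . . . . . . . . .
    . . . . . . . . .
T3:
  2·area = 6  (B↔C swapped to make it positive)
  edge (4, 6)→(12, 4): d=(8,-2) top-left  bias=+0
  edge (12, 4)→(11, 5): d=(-1,1) right/bottom  bias=-1
  edge (11, 5)→(4, 6): d=(-7,1) right/bottom  bias=-1
    (7,0)@(15, 1): e=[-18,0,24] → .  [on edge]
    (6,1)@(13, 3): e=[-6,0,12] → .  [on edge]
    (4,2)@(9, 5): e=[2,2,2] → X
    (5,2)@(11, 5): e=[6,0,0] → .  [on edge]
    (4,3)@(9, 7): e=[18,0,-12] → .  [on edge]
    (3,4)@(7, 9): e=[30,0,-24] → .  [on edge]
    (2,5)@(5, 11): e=[42,0,-36] → .  [on edge]
  covered (1 px):
    . . . . . . . . .
    . . . . . . . . .
    . . . . X . . . .
    . . . . . . . . .
    . . . . . . . . .
    . . . . . . . . .

Z-buffer (winner per pixel, '.' = empty):
  . . . . . . . . .
  . . . . . . . . 2
  . 1 . . 3 . 2 2 .
  . . . 1 1 1 2 2 .
  . 0 0 0 0 0 0 0 .
  . . . . . . . . .

Final: 0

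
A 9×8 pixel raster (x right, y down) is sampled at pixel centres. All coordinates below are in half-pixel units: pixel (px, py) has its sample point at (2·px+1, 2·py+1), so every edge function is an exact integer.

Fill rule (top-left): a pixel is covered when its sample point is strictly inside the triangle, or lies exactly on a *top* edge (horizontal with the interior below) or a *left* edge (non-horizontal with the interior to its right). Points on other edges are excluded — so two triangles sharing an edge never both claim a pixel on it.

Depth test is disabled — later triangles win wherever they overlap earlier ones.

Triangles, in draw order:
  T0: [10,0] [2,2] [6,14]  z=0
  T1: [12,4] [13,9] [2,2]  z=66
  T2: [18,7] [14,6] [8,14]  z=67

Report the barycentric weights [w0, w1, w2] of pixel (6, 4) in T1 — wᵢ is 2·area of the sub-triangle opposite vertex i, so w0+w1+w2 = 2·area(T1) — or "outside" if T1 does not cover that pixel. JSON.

T0:
  2·area = 104  (B↔C swapped to make it positive)
  edge (10, 0)→(6, 14): d=(-4,14) right/bottom  bias=-1
  edge (6, 14)→(2, 2): d=(-4,-12) top-left  bias=+0
  edge (2, 2)→(10, 0): d=(8,-2) top-left  bias=+0
    (3,0)@(7, 1): e=[38,64,2] → X
    (4,0)@(9, 1): e=[10,88,6] → X
    (5,0)@(11, 1): e=[-18,112,10] → .
    (1,1)@(3, 3): e=[86,8,10] → X
    (2,1)@(5, 3): e=[58,32,14] → X
    (5,1)@(11, 3): e=[-26,104,26] → .
    (1,2)@(3, 5): e=[78,0,26] → X  [on edge]
    (4,2)@(9, 5): e=[-6,72,38] → .
    (1,3)@(3, 7): e=[70,-8,42] → .
    (2,3)@(5, 7): e=[42,16,46] → X
    (4,3)@(9, 7): e=[-14,64,54] → .
    (2,4)@(5, 9): e=[34,8,62] → X
    (2,5)@(5, 11): e=[26,0,78] → X  [on edge]
  covered (14 px):
    . . . X X . . . .
    . X X X X . . . .
    . X X X . . . . .
    . . X X . . . . .
    . . X X . . . . .
    . . X . . . . . .
    . . . . . . . . .
    . . . . . . . . .
T1:
  2·area = 48
  edge (12, 4)→(13, 9): d=(1,5) right/bottom  bias=-1
  edge (13, 9)→(2, 2): d=(-11,-7) top-left  bias=+0
  edge (2, 2)→(12, 4): d=(10,2) right/bottom  bias=-1
    (2,1)@(5, 3): e=[34,10,4] → X
    (3,1)@(7, 3): e=[24,24,0] → .  [on edge]
    (2,2)@(5, 5): e=[36,-12,24] → .
    (3,2)@(7, 5): e=[26,2,20] → X
    (4,2)@(9, 5): e=[16,16,16] → X
    (5,2)@(11, 5): e=[6,30,12] → X
    (6,2)@(13, 5): e=[-4,44,8] → .
    (8,2)@(17, 5): e=[-24,72,0] → .  [on edge]
    (3,3)@(7, 7): e=[28,-20,40] → .
    (4,3)@(9, 7): e=[18,-6,36] → .
    (5,3)@(11, 7): e=[8,8,32] → X
    (6,3)@(13, 7): e=[-2,22,28] → .
    (6,4)@(13, 9): e=[0,0,48] → .  [on edge]
  covered (5 px):
    . . . . . . . . .
    . . X . . . . . .
    . . . X X X . . .
    . . . . . X . . .
    . . . . . . . . .
    . . . . . . . . .
    . . . . . . . . .
    . . . . . . . . .
T2:
  2·area = 38  (B↔C swapped to make it positive)
  edge (18, 7)→(8, 14): d=(-10,7) right/bottom  bias=-1
  edge (8, 14)→(14, 6): d=(6,-8) top-left  bias=+0
  edge (14, 6)→(18, 7): d=(4,1) right/bottom  bias=-1
    (7,3)@(15, 7): e=[21,14,3] → X
    (8,3)@(17, 7): e=[7,30,1] → X
    (6,4)@(13, 9): e=[15,10,13] → X
    (8,4)@(17, 9): e=[-13,42,9] → .
    (5,5)@(11, 11): e=[9,6,23] → X
    (6,5)@(13, 11): e=[-5,22,21] → .
    (7,5)@(15, 11): e=[-19,38,19] → .
    (4,6)@(9, 13): e=[3,2,33] → X
    (5,6)@(11, 13): e=[-11,18,31] → .
    (4,7)@(9, 15): e=[-17,14,41] → .
  covered (6 px):
    . . . . . . . . .
    . . . . . . . . .
    . . . . . . . . .
    . . . . . . . X X
    . . . . . . X X .
    . . . . . X . . .
    . . . . X . . . .
    . . . . . . . . .

Answer: "outside"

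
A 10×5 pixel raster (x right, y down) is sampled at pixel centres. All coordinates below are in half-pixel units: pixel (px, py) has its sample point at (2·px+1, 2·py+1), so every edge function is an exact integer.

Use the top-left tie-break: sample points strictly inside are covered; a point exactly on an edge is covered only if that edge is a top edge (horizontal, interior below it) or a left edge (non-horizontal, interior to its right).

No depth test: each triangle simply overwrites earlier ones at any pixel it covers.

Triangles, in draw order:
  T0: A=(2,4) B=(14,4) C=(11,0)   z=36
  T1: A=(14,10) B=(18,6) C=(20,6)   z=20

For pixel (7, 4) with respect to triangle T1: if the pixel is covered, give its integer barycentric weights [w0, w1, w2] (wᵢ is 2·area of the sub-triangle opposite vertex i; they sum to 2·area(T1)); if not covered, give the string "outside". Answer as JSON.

T0:
  2·area = 48  (B↔C swapped to make it positive)
  edge (2, 4)→(11, 0): d=(9,-4) top-left  bias=+0
  edge (11, 0)→(14, 4): d=(3,4) right/bottom  bias=-1
  edge (14, 4)→(2, 4): d=(-12,0) right/bottom  bias=-1
    (4,0)@(9, 1): e=[1,11,36] → X
    (5,0)@(11, 1): e=[9,3,36] → X
    (6,0)@(13, 1): e=[17,-5,36] → .
    (2,1)@(5, 3): e=[3,33,12] → X
    (3,1)@(7, 3): e=[11,25,12] → X
    (6,1)@(13, 3): e=[35,1,12] → X
    (7,1)@(15, 3): e=[43,-7,12] → .
    (2,2)@(5, 5): e=[21,39,-12] → .
    (3,2)@(7, 5): e=[29,31,-12] → .
    (4,2)@(9, 5): e=[37,23,-12] → .
    (5,2)@(11, 5): e=[45,15,-12] → .
    (6,2)@(13, 5): e=[53,7,-12] → .
  covered (7 px):
    . . . . X X . . . .
    . . X X X X X . . .
    . . . . . . . . . .
    . . . . . . . . . .
    . . . . . . . . . .
T1:
  2·area = 8
  edge (14, 10)→(18, 6): d=(4,-4) top-left  bias=+0
  edge (18, 6)→(20, 6): d=(2,0) top-left  bias=+0
  edge (20, 6)→(14, 10): d=(-6,4) right/bottom  bias=-1
    (9,2)@(19, 5): e=[0,-2,10] → .  [on edge]
    (8,3)@(17, 7): e=[0,2,6] → X  [on edge]
    (9,3)@(19, 7): e=[8,2,-2] → .
    (7,4)@(15, 9): e=[0,6,2] → X  [on edge]
    (8,4)@(17, 9): e=[8,6,-6] → .
  covered (2 px):
    . . . . . . . . . .
    . . . . . . . . . .
    . . . . . . . . . .
    . . . . . . . . X .
    . . . . . . . X . .

Result: [6,2,0]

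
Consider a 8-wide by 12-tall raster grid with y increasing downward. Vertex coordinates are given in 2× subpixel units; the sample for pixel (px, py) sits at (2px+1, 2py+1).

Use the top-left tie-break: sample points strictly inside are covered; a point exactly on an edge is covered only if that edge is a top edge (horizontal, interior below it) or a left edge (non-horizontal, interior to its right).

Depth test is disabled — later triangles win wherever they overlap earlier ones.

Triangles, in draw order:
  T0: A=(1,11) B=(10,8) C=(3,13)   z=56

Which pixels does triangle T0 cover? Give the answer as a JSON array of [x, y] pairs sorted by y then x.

T0:
  2·area = 24
  edge (1, 11)→(10, 8): d=(9,-3) top-left  bias=+0
  edge (10, 8)→(3, 13): d=(-7,5) right/bottom  bias=-1
  edge (3, 13)→(1, 11): d=(-2,-2) top-left  bias=+0
    (6,3)@(13, 7): e=[0,-8,32] → .  [on edge]
    (3,4)@(7, 9): e=[0,8,16] → X  [on edge]
    (4,4)@(9, 9): e=[6,-2,20] → .
    (0,5)@(1, 11): e=[0,24,0] → X  [on edge]
    (1,5)@(3, 11): e=[6,14,4] → X
    (2,5)@(5, 11): e=[12,4,8] → X
    (3,5)@(7, 11): e=[18,-6,12] → .
    (0,6)@(1, 13): e=[18,10,-4] → .
    (1,6)@(3, 13): e=[24,0,0] → .  [on edge]
    (2,6)@(5, 13): e=[30,-10,4] → .
    (2,7)@(5, 15): e=[48,-24,0] → .  [on edge]
    (3,8)@(7, 17): e=[72,-48,0] → .  [on edge]
    (4,9)@(9, 19): e=[96,-72,0] → .  [on edge]
    (5,10)@(11, 21): e=[120,-96,0] → .  [on edge]
    (6,11)@(13, 23): e=[144,-120,0] → .  [on edge]
  covered (4 px):
    . . . . . . . .
    . . . . . . . .
    . . . . . . . .
    . . . . . . . .
    . . . X . . . .
    X X X . . . . .
    . . . . . . . .
    . . . . . . . .
    . . . . . . . .
    . . . . . . . .
    . . . . . . . .
    . . . . . . . .

Final: [[3,4],[0,5],[1,5],[2,5]]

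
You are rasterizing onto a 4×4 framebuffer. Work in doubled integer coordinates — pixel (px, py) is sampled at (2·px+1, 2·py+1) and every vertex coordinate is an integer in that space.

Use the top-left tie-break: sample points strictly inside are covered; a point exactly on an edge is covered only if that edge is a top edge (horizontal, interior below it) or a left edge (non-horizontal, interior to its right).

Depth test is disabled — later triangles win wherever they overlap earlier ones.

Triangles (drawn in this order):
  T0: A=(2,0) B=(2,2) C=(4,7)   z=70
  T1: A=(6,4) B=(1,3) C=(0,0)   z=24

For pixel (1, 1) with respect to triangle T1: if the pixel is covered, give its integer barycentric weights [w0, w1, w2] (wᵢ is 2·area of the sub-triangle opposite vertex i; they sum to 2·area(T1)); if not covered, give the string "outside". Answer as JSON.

T0:
  2·area = 4  (B↔C swapped to make it positive)
  edge (2, 0)→(4, 7): d=(2,7) right/bottom  bias=-1
  edge (4, 7)→(2, 2): d=(-2,-5) top-left  bias=+0
  edge (2, 2)→(2, 0): d=(0,-2) top-left  bias=+0
  covered (0 px):
    · · · ·
    · · · ·
    · · · ·
    · · · ·
T1:
  2·area = 14
  edge (6, 4)→(1, 3): d=(-5,-1) top-left  bias=+0
  edge (1, 3)→(0, 0): d=(-1,-3) top-left  bias=+0
  edge (0, 0)→(6, 4): d=(6,4) right/bottom  bias=-1
    (0,0)@(1, 1): e=[10,2,2] → █
    (1,0)@(3, 1): e=[12,8,-6] → ·
    (0,1)@(1, 3): e=[0,0,14] → █  [on edge]
    (1,1)@(3, 3): e=[2,6,6] → █
    (2,1)@(5, 3): e=[4,12,-2] → ·
    (0,2)@(1, 5): e=[-10,-2,26] → ·
    (1,2)@(3, 5): e=[-8,4,18] → ·
  covered (3 px):
    █ · · ·
    █ █ · ·
    · · · ·
    · · · ·

Final: [6,6,2]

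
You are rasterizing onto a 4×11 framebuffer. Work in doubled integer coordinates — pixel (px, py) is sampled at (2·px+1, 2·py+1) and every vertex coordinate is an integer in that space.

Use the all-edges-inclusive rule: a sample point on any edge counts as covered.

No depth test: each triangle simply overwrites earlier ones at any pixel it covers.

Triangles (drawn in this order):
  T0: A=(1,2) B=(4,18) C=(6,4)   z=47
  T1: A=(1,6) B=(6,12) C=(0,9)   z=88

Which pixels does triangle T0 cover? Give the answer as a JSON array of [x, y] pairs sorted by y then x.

T0:
  2·area = 74  (B↔C swapped to make it positive)
  edge (1, 2)→(6, 4): d=(5,2) inclusive
  edge (6, 4)→(4, 18): d=(-2,14) inclusive
  edge (4, 18)→(1, 2): d=(-3,-16) inclusive
    (1,1)@(3, 3): e=[1,44,29] → █
    (2,1)@(5, 3): e=[-3,16,61] → ·
    (1,2)@(3, 5): e=[11,40,23] → █
    (2,2)@(5, 5): e=[7,12,55] → █
    (3,2)@(7, 5): e=[3,-16,87] → ·
    (1,3)@(3, 7): e=[21,36,17] → █
    (3,3)@(7, 7): e=[13,-20,81] → ·
    (1,4)@(3, 9): e=[31,32,11] → █
    (3,4)@(7, 9): e=[23,-24,75] → ·
    (1,5)@(3, 11): e=[41,28,5] → █
    (2,5)@(5, 11): e=[37,0,37] → █  [on edge]
    (3,5)@(7, 11): e=[33,-28,69] → ·
  covered (9 px):
    · · · ·
    · █ · ·
    · █ █ ·
    · █ █ ·
    · █ █ ·
    · █ █ ·
    · · · ·
    · · · ·
    · · · ·
    · · · ·
    · · · ·
T1:
  2·area = 21
  edge (1, 6)→(6, 12): d=(5,6) inclusive
  edge (6, 12)→(0, 9): d=(-6,-3) inclusive
  edge (0, 9)→(1, 6): d=(1,-3) inclusive
    (0,3)@(1, 7): e=[5,15,1] → █
    (1,3)@(3, 7): e=[-7,21,7] → ·
    (0,4)@(1, 9): e=[15,3,3] → █
    (1,4)@(3, 9): e=[3,9,9] → █
    (2,4)@(5, 9): e=[-9,15,15] → ·
    (0,5)@(1, 11): e=[25,-9,5] → ·
    (1,5)@(3, 11): e=[13,-3,11] → ·
    (2,5)@(5, 11): e=[1,3,17] → █
    (3,5)@(7, 11): e=[-11,9,23] → ·
    (2,6)@(5, 13): e=[11,-9,19] → ·
  covered (4 px):
    · · · ·
    · · · ·
    · · · ·
    █ · · ·
    █ █ · ·
    · · █ ·
    · · · ·
    · · · ·
    · · · ·
    · · · ·
    · · · ·

Answer: [[1,1],[1,2],[2,2],[1,3],[2,3],[1,4],[2,4],[1,5],[2,5]]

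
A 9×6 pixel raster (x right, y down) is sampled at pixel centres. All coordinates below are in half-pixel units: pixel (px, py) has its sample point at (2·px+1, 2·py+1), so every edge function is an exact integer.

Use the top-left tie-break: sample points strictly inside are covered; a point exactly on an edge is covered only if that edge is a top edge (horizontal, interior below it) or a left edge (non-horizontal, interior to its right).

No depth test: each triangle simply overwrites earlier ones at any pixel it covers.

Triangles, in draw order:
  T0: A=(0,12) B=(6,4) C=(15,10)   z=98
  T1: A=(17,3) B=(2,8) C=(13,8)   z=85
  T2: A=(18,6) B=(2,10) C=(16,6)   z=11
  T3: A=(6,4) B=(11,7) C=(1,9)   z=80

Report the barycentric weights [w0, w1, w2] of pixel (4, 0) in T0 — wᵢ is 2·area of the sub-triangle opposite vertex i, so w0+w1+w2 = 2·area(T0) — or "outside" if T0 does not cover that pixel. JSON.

T0:
  2·area = 108
  edge (0, 12)→(6, 4): d=(6,-8) top-left  bias=+0
  edge (6, 4)→(15, 10): d=(9,6) right/bottom  bias=-1
  edge (15, 10)→(0, 12): d=(-15,2) right/bottom  bias=-1
    (3,2)@(7, 5): e=[14,3,91] → #
    (4,2)@(9, 5): e=[30,-9,87] → ·
    (2,3)@(5, 7): e=[10,33,65] → #
    (4,3)@(9, 7): e=[42,9,57] → #
    (5,3)@(11, 7): e=[58,-3,53] → ·
    (1,4)@(3, 9): e=[6,63,39] → #
    (5,4)@(11, 9): e=[70,15,23] → #
    (6,4)@(13, 9): e=[86,3,19] → #
    (7,4)@(15, 9): e=[102,-9,15] → ·
    (0,5)@(1, 11): e=[2,93,13] → #
    (4,5)@(9, 11): e=[66,45,-3] → ·
    (5,5)@(11, 11): e=[82,33,-7] → ·
  covered (14 px):
    · · · · · · · · ·
    · · · · · · · · ·
    · · · # · · · · ·
    · · # # # · · · ·
    · # # # # # # · ·
    # # # # · · · · ·
T1:
  2·area = 55  (B↔C swapped to make it positive)
  edge (17, 3)→(13, 8): d=(-4,5) right/bottom  bias=-1
  edge (13, 8)→(2, 8): d=(-11,0) right/bottom  bias=-1
  edge (2, 8)→(17, 3): d=(15,-5) top-left  bias=+0
    (8,1)@(17, 3): e=[0,55,0] → ·  [on edge]
    (5,2)@(11, 5): e=[22,33,0] → #  [on edge]
    (6,2)@(13, 5): e=[12,33,10] → #
    (7,2)@(15, 5): e=[2,33,20] → #
    (8,2)@(17, 5): e=[-8,33,30] → ·
    (2,3)@(5, 7): e=[44,11,0] → #  [on edge]
    (3,3)@(7, 7): e=[34,11,10] → #
    (4,3)@(9, 7): e=[24,11,20] → #
    (7,3)@(15, 7): e=[-6,11,50] → ·
    (2,4)@(5, 9): e=[36,-11,30] → ·
    (3,4)@(7, 9): e=[26,-11,40] → ·
    (4,4)@(9, 9): e=[16,-11,50] → ·
  covered (8 px):
    · · · · · · · · ·
    · · · · · · · · ·
    · · · · · # # # ·
    · · # # # # # · ·
    · · · · · · · · ·
    · · · · · · · · ·
T2:
  2·area = 8
  edge (18, 6)→(2, 10): d=(-16,4) right/bottom  bias=-1
  edge (2, 10)→(16, 6): d=(14,-4) top-left  bias=+0
  edge (16, 6)→(18, 6): d=(2,0) top-left  bias=+0
    (6,3)@(13, 7): e=[4,2,2] → #
    (7,3)@(15, 7): e=[-4,10,2] → ·
    (6,4)@(13, 9): e=[-28,30,6] → ·
  covered (1 px):
    · · · · · · · · ·
    · · · · · · · · ·
    · · · · · · · · ·
    · · · · · · # · ·
    · · · · · · · · ·
    · · · · · · · · ·
T3:
  2·area = 40
  edge (6, 4)→(11, 7): d=(5,3) right/bottom  bias=-1
  edge (11, 7)→(1, 9): d=(-10,2) right/bottom  bias=-1
  edge (1, 9)→(6, 4): d=(5,-5) top-left  bias=+0
    (0,0)@(1, 1): e=[0,80,-40] → ·  [on edge]
    (4,0)@(9, 1): e=[-24,64,0] → ·  [on edge]
    (3,1)@(7, 3): e=[-8,48,0] → ·  [on edge]
    (2,2)@(5, 5): e=[8,32,0] → #  [on edge]
    (3,2)@(7, 5): e=[2,28,10] → #
    (4,2)@(9, 5): e=[-4,24,20] → ·
    (1,3)@(3, 7): e=[24,16,0] → #  [on edge]
    (4,3)@(9, 7): e=[6,4,30] → #
    (5,3)@(11, 7): e=[0,0,40] → ·  [on edge]
    (0,4)@(1, 9): e=[40,0,0] → ·  [on edge]
    (1,4)@(3, 9): e=[34,-4,10] → ·
    (2,4)@(5, 9): e=[28,-8,20] → ·
  covered (6 px):
    · · · · · · · · ·
    · · · · · · · · ·
    · · # # · · · · ·
    · # # # # · · · ·
    · · · · · · · · ·
    · · · · · · · · ·

Final: "outside"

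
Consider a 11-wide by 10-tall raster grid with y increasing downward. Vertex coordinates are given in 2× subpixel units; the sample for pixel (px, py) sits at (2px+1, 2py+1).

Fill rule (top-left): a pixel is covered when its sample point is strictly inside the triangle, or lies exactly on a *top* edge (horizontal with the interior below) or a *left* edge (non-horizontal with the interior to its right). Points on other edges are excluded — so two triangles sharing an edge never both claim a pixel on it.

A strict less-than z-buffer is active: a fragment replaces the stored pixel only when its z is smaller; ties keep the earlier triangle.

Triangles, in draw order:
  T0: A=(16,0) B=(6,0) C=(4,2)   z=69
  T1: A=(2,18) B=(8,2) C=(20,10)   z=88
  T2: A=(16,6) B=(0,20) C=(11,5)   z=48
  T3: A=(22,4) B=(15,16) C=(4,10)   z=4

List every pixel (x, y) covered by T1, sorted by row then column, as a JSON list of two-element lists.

T0:
  2·area = 20  (B↔C swapped to make it positive)
  edge (16, 0)→(4, 2): d=(-12,2) right/bottom  bias=-1
  edge (4, 2)→(6, 0): d=(2,-2) top-left  bias=+0
  edge (6, 0)→(16, 0): d=(10,0) top-left  bias=+0
    (2,0)@(5, 1): e=[10,0,10] → X  [on edge]
    (3,0)@(7, 1): e=[6,4,10] → X
    (4,0)@(9, 1): e=[2,8,10] → X
    (5,0)@(11, 1): e=[-2,12,10] → .
    (1,1)@(3, 3): e=[-10,0,30] → .  [on edge]
    (2,1)@(5, 3): e=[-14,4,30] → .
    (3,1)@(7, 3): e=[-18,8,30] → .
    (4,1)@(9, 3): e=[-22,12,30] → .
    (0,2)@(1, 5): e=[-30,0,50] → .  [on edge]
  covered (3 px):
    . . X X X . . . . . .
    . . . . . . . . . . .
    . . . . . . . . . . .
    . . . . . . . . . . .
    . . . . . . . . . . .
    . . . . . . . . . . .
    . . . . . . . . . . .
    . . . . . . . . . . .
    . . . . . . . . . . .
    . . . . . . . . . . .
T1:
  2·area = 240
  edge (2, 18)→(8, 2): d=(6,-16) top-left  bias=+0
  edge (8, 2)→(20, 10): d=(12,8) right/bottom  bias=-1
  edge (20, 10)→(2, 18): d=(-18,8) right/bottom  bias=-1
    (4,1)@(9, 3): e=[22,4,214] → X
    (5,1)@(11, 3): e=[54,-12,198] → .
    (3,2)@(7, 5): e=[2,44,194] → X
    (5,2)@(11, 5): e=[66,12,162] → X
    (6,2)@(13, 5): e=[98,-4,146] → .
    (3,3)@(7, 7): e=[14,68,158] → X
    (6,3)@(13, 7): e=[110,20,110] → X
    (7,3)@(15, 7): e=[142,4,94] → X
    (8,3)@(17, 7): e=[174,-12,78] → .
    (3,4)@(7, 9): e=[26,92,122] → X
    (8,4)@(17, 9): e=[186,12,42] → X
    (9,4)@(19, 9): e=[218,-4,26] → .
  covered (30 px):
    . . . . . . . . . . .
    . . . . X . . . . . .
    . . . X X X . . . . .
    . . . X X X X X . . .
    . . . X X X X X X . .
    . . X X X X X X X . .
    . . X X X X X . . . .
    . . X X . . . . . . .
    . X . . . . . . . . .
    . . . . . . . . . . .
T2:
  2·area = 86
  edge (16, 6)→(0, 20): d=(-16,14) right/bottom  bias=-1
  edge (0, 20)→(11, 5): d=(11,-15) top-left  bias=+0
  edge (11, 5)→(16, 6): d=(5,1) right/bottom  bias=-1
    (0,1)@(1, 3): e=[258,-172,0] → .  [on edge]
    (5,2)@(11, 5): e=[86,0,0] → .  [on edge]
    (5,3)@(11, 7): e=[54,22,10] → X
    (6,3)@(13, 7): e=[26,52,8] → X
    (7,3)@(15, 7): e=[-2,82,6] → .
    (10,3)@(21, 7): e=[-86,172,0] → .  [on edge]
    (4,4)@(9, 9): e=[50,14,22] → X
    (6,4)@(13, 9): e=[-6,74,18] → .
    (3,5)@(7, 11): e=[46,6,34] → X
    (5,5)@(11, 11): e=[-10,66,30] → .
    (3,6)@(7, 13): e=[14,28,44] → X
    (4,6)@(9, 13): e=[-14,58,42] → .
  covered (10 px):
    . . . . . . . . . . .
    . . . . . . . . . . .
    . . . . . . . . . . .
    . . . . . X X . . . .
    . . . . X X . . . . .
    . . . X X . . . . . .
    . . . X . . . . . . .
    . . X . . . . . . . .
    . X . . . . . . . . .
    X . . . . . . . . . .
T3:
  2·area = 174
  edge (22, 4)→(15, 16): d=(-7,12) right/bottom  bias=-1
  edge (15, 16)→(4, 10): d=(-11,-6) top-left  bias=+0
  edge (4, 10)→(22, 4): d=(18,-6) top-left  bias=+0
    (9,2)@(19, 5): e=[29,145,0] → X  [on edge]
    (10,2)@(21, 5): e=[5,157,12] → X
    (6,3)@(13, 7): e=[87,87,0] → X  [on edge]
    (7,3)@(15, 7): e=[63,99,12] → X
    (8,3)@(17, 7): e=[39,111,24] → X
    (10,3)@(21, 7): e=[-9,135,48] → .
    (3,4)@(7, 9): e=[145,29,0] → X  [on edge]
    (4,4)@(9, 9): e=[121,41,12] → X
    (5,4)@(11, 9): e=[97,53,24] → X
    (10,4)@(21, 9): e=[-23,113,84] → .
    (0,5)@(1, 11): e=[203,-29,0] → .  [on edge]
    (3,5)@(7, 11): e=[131,7,36] → X
  covered (23 px):
    . . . . . . . . . . .
    . . . . . . . . . . .
    . . . . . . . . . X X
    . . . . . . X X X X .
    . . . X X X X X X X .
    . . . X X X X X X . .
    . . . . . X X X . . .
    . . . . . . . X . . .
    . . . . . . . . . . .
    . . . . . . . . . . .

Result: [[4,1],[3,2],[4,2],[5,2],[3,3],[4,3],[5,3],[6,3],[7,3],[3,4],[4,4],[5,4],[6,4],[7,4],[8,4],[2,5],[3,5],[4,5],[5,5],[6,5],[7,5],[8,5],[2,6],[3,6],[4,6],[5,6],[6,6],[2,7],[3,7],[1,8]]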